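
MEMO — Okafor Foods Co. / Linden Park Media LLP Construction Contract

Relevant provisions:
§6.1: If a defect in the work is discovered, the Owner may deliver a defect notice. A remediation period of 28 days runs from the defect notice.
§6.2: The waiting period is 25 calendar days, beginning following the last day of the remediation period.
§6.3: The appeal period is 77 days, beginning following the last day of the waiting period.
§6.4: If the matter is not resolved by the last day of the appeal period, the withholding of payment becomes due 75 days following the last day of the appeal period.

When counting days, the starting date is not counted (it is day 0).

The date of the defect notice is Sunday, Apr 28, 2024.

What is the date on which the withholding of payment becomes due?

The last day of the remediation period: Apr 28, 2024 + 28 days = May 26, 2024.
The last day of the waiting period: May 26, 2024 + 25 days = Jun 20, 2024.
The last day of the appeal period: 77 calendar days after Jun 20, 2024 is Sep 5, 2024.
Adding 75 calendar days to Sep 5, 2024 gives Nov 19, 2024, which is the date on which the withholding of payment becomes due.

Nov 19, 2024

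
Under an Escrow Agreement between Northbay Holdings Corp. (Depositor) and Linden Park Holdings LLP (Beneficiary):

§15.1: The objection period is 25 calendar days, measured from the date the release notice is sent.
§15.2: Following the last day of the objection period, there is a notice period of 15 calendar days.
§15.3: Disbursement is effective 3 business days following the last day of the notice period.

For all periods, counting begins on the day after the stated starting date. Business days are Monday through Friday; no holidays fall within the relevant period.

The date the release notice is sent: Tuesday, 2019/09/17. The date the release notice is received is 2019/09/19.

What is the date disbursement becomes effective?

2019/10/30

Adding 25 calendar days to 2019/09/17 gives 2019/10/12, which is the last day of the objection period.
The last day of the notice period: 15 calendar days after 2019/10/12 is 2019/10/27.
The date disbursement becomes effective: 3 business days after Sunday, 2019/10/27, skipping weekends — Oct 28, Oct 29, Oct 30 — lands on Wednesday, 2019/10/30.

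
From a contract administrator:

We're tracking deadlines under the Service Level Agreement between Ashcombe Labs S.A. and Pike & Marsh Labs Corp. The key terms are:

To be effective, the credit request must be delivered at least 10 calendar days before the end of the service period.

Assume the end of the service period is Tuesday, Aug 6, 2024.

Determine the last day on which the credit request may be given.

Jul 27, 2024

Counting back 10 calendar days from Aug 6, 2024 gives Jul 27, 2024.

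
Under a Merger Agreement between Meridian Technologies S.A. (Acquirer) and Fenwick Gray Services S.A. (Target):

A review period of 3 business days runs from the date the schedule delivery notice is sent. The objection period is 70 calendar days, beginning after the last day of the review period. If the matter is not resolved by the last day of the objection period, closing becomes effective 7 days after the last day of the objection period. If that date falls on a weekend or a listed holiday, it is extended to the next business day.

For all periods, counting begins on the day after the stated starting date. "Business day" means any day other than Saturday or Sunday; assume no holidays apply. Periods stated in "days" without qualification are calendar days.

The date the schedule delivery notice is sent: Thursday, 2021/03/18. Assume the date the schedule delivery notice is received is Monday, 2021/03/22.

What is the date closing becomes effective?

2021/06/08

From Thursday, 2021/03/18, 3 business days (Mar 19, Mar 22, Mar 23, skipping weekends) brings us to Tuesday, 2021/03/23, which is the last day of the review period.
The last day of the objection period: 2021/03/23 + 70 days = 2021/06/01.
The date closing becomes effective: 7 calendar days after 2021/06/01 is 2021/06/08. 2021/06/08 is a Tuesday, so no roll-forward applies.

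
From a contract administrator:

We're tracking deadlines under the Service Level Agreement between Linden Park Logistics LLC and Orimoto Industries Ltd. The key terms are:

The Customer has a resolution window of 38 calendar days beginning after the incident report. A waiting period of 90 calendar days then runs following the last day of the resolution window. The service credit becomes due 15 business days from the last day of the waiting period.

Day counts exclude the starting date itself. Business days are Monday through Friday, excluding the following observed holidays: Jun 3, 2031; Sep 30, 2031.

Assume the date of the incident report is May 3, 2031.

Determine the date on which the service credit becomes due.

Sep 29, 2031

Adding 38 calendar days to May 3, 2031 gives Jun 10, 2031, which is the last day of the resolution window.
The last day of the waiting period: Jun 10, 2031 + 90 days = Sep 8, 2031.
The date on which the service credit becomes due: 15 business days after Monday, Sep 8, 2031, skipping weekends — Sep 9, Sep 10, Sep 11, Sep 12, …, Sep 25, Sep 26, Sep 29 — lands on Monday, Sep 29, 2031.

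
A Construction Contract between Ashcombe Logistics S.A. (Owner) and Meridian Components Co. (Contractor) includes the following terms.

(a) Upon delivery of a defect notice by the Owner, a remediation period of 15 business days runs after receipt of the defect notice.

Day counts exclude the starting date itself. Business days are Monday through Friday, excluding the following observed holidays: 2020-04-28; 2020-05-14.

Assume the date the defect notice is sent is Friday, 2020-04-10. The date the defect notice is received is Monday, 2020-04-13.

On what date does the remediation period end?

The last day of the remediation period: counting 15 business days from Monday, 2020-04-13 (Apr 14, Apr 15, Apr 16, Apr 17, …, May 1, May 4, May 5, skipping weekends and the listed holiday on Apr 28) reaches Tuesday, 2020-05-05.

2020-05-05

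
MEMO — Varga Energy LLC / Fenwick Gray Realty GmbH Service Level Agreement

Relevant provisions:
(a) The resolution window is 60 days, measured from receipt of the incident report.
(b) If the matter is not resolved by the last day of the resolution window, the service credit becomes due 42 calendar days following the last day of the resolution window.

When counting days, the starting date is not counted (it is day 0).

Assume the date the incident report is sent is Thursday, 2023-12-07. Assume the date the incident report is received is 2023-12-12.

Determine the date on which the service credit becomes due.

The last day of the resolution window: 60 calendar days after 2023-12-12 is 2024-02-10.
Adding 42 calendar days to 2024-02-10 gives 2024-03-23, which is the date on which the service credit becomes due.

2024-03-23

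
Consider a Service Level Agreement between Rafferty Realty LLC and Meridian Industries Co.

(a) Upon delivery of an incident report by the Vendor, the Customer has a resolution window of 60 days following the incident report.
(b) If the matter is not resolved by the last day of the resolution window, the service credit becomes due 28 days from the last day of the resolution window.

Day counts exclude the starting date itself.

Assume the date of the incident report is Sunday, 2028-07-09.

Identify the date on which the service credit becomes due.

2028-10-05

The last day of the resolution window: 60 calendar days after 2028-07-09 is 2028-09-07.
The date on which the service credit becomes due: 28 calendar days after 2028-09-07 is 2028-10-05.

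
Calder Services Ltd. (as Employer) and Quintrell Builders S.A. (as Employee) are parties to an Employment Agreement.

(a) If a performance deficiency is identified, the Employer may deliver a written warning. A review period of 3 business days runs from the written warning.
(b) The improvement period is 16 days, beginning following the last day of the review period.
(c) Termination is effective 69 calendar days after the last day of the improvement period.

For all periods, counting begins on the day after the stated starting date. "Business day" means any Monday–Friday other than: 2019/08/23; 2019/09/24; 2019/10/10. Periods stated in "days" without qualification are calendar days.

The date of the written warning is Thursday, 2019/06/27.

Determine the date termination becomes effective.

The last day of the review period: counting 3 business days from Thursday, 2019/06/27 (Jun 28, Jul 1, Jul 2, skipping weekends) reaches Tuesday, 2019/07/02.
The last day of the improvement period: 16 calendar days after 2019/07/02 is 2019/07/18.
The date termination becomes effective: 2019/07/18 + 69 days = 2019/09/25.

2019/09/25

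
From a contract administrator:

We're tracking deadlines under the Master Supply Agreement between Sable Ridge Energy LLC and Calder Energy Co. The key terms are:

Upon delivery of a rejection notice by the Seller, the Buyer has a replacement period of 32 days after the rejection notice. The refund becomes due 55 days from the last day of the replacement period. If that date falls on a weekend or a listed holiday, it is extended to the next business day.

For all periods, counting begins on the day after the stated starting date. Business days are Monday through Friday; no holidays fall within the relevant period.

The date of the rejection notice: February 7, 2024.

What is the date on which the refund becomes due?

May 6, 2024

Adding 32 calendar days to February 7, 2024 gives March 10, 2024, which is the last day of the replacement period.
The date on which the refund becomes due: March 10, 2024 + 55 days = May 4, 2024. That falls on a Saturday, so it rolls to the next business day, Monday, May 6, 2024.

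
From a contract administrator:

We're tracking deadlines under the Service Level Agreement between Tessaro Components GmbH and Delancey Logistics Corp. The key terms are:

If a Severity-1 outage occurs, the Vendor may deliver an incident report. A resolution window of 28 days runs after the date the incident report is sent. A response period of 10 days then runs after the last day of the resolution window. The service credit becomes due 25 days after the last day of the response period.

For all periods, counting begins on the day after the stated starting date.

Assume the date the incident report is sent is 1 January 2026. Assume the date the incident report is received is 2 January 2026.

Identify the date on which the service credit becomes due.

The last day of the resolution window: 28 calendar days after 1 January 2026 is 29 January 2026.
Adding 10 calendar days to 29 January 2026 gives 8 February 2026, which is the last day of the response period.
The date on which the service credit becomes due: 8 February 2026 + 25 days = 5 March 2026.

5 March 2026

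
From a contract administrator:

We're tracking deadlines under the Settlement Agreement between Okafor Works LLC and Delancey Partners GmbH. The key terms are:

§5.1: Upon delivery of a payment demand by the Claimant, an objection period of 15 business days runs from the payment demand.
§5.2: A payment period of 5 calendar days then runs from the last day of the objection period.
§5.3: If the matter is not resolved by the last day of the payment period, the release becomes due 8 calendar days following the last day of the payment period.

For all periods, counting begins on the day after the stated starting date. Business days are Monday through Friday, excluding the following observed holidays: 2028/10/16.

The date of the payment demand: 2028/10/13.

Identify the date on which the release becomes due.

2028/11/19

The last day of the objection period: 15 business days after Friday, 2028/10/13, skipping weekends and the listed holiday on Oct 16 — Oct 17, Oct 18, Oct 19, Oct 20, …, Nov 2, Nov 3, Nov 6 — lands on Monday, 2028/11/06.
The last day of the payment period: 5 calendar days after 2028/11/06 is 2028/11/11.
The date on which the release becomes due: 8 calendar days after 2028/11/11 is 2028/11/19.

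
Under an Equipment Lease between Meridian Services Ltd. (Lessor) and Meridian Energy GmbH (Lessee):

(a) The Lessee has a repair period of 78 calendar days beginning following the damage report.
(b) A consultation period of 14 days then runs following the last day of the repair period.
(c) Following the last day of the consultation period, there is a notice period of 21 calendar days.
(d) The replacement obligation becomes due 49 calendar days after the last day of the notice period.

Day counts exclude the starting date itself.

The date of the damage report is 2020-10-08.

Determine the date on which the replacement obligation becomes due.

Adding 78 calendar days to 2020-10-08 gives 2020-12-25, which is the last day of the repair period.
The last day of the consultation period: 2020-12-25 + 14 days = 2021-01-08.
The last day of the notice period: 21 calendar days after 2021-01-08 is 2021-01-29.
The date on which the replacement obligation becomes due: 2021-01-29 + 49 days = 2021-03-19.

2021-03-19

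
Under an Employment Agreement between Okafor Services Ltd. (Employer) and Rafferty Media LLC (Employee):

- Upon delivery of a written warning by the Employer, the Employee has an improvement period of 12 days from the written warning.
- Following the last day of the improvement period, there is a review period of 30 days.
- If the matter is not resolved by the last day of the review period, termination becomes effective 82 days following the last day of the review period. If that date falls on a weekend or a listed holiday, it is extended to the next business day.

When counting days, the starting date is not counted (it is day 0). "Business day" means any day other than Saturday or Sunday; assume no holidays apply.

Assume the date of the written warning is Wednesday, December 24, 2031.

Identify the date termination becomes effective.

The last day of the improvement period: December 24, 2031 + 12 days = January 5, 2032.
The last day of the review period: January 5, 2032 + 30 days = February 4, 2032.
Adding 82 calendar days to February 4, 2032 gives April 26, 2032, which is the date termination becomes effective. April 26, 2032 is a Monday, so no roll-forward applies.

April 26, 2032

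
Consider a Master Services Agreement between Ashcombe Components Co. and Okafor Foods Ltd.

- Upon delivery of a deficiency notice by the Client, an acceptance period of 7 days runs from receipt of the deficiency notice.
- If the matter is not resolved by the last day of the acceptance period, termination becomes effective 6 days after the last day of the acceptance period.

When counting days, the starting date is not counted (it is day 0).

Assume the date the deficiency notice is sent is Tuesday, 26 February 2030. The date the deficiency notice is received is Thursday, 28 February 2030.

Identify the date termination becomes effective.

The last day of the acceptance period: 7 calendar days after 28 February 2030 is 7 March 2030.
Adding 6 calendar days to 7 March 2030 gives 13 March 2030, which is the date termination becomes effective.

13 March 2030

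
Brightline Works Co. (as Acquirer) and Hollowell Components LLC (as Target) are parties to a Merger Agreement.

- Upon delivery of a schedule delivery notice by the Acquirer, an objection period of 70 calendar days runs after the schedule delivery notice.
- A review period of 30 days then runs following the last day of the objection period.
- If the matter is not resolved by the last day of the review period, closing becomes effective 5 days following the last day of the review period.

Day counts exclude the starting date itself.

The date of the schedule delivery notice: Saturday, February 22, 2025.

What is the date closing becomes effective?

The last day of the objection period: February 22, 2025 + 70 days = May 3, 2025.
Adding 30 calendar days to May 3, 2025 gives June 2, 2025, which is the last day of the review period.
Adding 5 calendar days to June 2, 2025 gives June 7, 2025, which is the date closing becomes effective.

June 7, 2025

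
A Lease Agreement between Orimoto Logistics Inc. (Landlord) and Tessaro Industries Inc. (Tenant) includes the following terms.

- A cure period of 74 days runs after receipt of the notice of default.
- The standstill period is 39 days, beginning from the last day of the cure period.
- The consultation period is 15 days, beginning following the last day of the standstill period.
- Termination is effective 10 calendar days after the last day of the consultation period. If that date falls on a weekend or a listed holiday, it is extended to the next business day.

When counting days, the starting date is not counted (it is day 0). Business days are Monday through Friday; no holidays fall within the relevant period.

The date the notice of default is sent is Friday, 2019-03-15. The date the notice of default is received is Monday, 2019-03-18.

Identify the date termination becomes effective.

The last day of the cure period: 74 calendar days after 2019-03-18 is 2019-05-31.
The last day of the standstill period: 2019-05-31 + 39 days = 2019-07-09.
The last day of the consultation period: 2019-07-09 + 15 days = 2019-07-24.
The date termination becomes effective: 2019-07-24 + 10 days = 2019-08-03. That falls on a Saturday, so it rolls to the next business day, Monday, 2019-08-05.

2019-08-05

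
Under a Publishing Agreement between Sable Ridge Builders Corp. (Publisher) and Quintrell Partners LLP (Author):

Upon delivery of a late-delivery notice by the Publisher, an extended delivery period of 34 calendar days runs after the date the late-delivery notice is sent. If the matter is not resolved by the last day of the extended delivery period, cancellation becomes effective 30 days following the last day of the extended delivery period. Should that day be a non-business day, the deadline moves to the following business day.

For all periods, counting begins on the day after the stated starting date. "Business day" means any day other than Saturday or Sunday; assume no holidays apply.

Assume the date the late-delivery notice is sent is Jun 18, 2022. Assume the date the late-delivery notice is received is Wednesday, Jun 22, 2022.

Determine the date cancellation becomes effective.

Aug 22, 2022

Adding 34 calendar days to Jun 18, 2022 gives Jul 22, 2022, which is the last day of the extended delivery period.
Adding 30 calendar days to Jul 22, 2022 gives Aug 21, 2022, which is the date cancellation becomes effective. That falls on a Sunday, so it rolls to the next business day, Monday, Aug 22, 2022.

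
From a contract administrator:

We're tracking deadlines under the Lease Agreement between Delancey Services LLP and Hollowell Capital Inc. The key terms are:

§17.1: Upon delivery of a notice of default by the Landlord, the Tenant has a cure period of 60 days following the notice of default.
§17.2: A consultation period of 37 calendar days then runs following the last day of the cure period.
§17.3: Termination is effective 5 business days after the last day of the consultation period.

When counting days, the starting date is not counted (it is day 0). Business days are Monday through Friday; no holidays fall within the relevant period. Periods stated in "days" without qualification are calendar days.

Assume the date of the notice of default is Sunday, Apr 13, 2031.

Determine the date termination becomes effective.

The last day of the cure period: Apr 13, 2031 + 60 days = Jun 12, 2031.
The last day of the consultation period: Jun 12, 2031 + 37 days = Jul 19, 2031.
The date termination becomes effective: counting 5 business days from Saturday, Jul 19, 2031 (Jul 21, Jul 22, Jul 23, Jul 24, Jul 25, skipping weekends) reaches Friday, Jul 25, 2031.

Jul 25, 2031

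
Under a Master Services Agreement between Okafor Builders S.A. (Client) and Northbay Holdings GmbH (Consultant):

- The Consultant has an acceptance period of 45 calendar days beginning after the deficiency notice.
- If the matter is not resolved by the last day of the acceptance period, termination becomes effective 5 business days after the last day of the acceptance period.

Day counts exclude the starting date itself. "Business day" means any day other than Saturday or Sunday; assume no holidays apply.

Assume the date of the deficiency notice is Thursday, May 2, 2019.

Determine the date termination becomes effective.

June 21, 2019

Adding 45 calendar days to May 2, 2019 gives June 16, 2019, which is the last day of the acceptance period.
From Sunday, June 16, 2019, 5 business days (Jun 17, Jun 18, Jun 19, Jun 20, Jun 21, skipping weekends) brings us to Friday, June 21, 2019, which is the date termination becomes effective.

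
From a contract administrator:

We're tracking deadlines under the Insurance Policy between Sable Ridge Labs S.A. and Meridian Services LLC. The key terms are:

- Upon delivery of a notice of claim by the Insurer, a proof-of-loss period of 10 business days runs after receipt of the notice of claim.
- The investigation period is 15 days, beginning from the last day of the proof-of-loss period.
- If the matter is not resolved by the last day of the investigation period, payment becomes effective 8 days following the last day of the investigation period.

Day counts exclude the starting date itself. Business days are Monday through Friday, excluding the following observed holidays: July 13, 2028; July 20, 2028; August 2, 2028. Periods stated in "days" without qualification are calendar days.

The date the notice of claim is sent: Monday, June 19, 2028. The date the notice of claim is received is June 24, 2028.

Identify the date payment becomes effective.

July 30, 2028

From Saturday, June 24, 2028, 10 business days (Jun 26, Jun 27, Jun 28, Jun 29, Jun 30, Jul 3, Jul 4, Jul 5, Jul 6, Jul 7, skipping weekends) brings us to Friday, July 7, 2028, which is the last day of the proof-of-loss period.
Adding 15 calendar days to July 7, 2028 gives July 22, 2028, which is the last day of the investigation period.
The date payment becomes effective: 8 calendar days after July 22, 2028 is July 30, 2028.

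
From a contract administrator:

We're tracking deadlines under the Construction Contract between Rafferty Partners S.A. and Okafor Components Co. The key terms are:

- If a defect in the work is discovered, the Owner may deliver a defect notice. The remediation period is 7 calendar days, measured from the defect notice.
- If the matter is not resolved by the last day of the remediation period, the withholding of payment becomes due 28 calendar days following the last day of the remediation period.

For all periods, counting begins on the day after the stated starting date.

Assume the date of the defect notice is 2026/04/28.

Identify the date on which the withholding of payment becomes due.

Adding 7 calendar days to 2026/04/28 gives 2026/05/05, which is the last day of the remediation period.
The date on which the withholding of payment becomes due: 2026/05/05 + 28 days = 2026/06/02.

2026/06/02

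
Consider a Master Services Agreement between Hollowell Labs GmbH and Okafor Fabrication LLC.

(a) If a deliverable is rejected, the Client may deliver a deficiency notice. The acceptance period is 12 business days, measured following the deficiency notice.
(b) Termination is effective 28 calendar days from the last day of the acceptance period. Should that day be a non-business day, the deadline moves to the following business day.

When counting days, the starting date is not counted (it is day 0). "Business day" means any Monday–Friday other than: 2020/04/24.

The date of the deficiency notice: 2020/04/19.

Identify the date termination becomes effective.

From Sunday, 2020/04/19, 12 business days (Apr 20, Apr 21, Apr 22, Apr 23, …, May 4, May 5, May 6, skipping weekends and the listed holiday on Apr 24) brings us to Wednesday, 2020/05/06, which is the last day of the acceptance period.
Adding 28 calendar days to 2020/05/06 gives 2020/06/03, which is the date termination becomes effective. 2020/06/03 is a Wednesday and is not a listed holiday, so no roll-forward applies.

2020/06/03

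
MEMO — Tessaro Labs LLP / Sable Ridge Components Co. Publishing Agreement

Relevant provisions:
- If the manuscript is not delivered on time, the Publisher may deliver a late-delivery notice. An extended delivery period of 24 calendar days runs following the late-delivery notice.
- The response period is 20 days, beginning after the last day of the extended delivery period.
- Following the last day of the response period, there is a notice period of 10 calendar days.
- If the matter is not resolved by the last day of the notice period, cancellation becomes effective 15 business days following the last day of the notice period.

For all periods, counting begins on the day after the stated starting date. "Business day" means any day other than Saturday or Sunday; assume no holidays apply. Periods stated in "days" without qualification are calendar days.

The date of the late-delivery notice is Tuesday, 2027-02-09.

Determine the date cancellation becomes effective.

The last day of the extended delivery period: 24 calendar days after 2027-02-09 is 2027-03-05.
Adding 20 calendar days to 2027-03-05 gives 2027-03-25, which is the last day of the response period.
The last day of the notice period: 2027-03-25 + 10 days = 2027-04-04.
From Sunday, 2027-04-04, 15 business days (Apr 5, Apr 6, Apr 7, Apr 8, …, Apr 21, Apr 22, Apr 23, skipping weekends) brings us to Friday, 2027-04-23, which is the date cancellation becomes effective.

2027-04-23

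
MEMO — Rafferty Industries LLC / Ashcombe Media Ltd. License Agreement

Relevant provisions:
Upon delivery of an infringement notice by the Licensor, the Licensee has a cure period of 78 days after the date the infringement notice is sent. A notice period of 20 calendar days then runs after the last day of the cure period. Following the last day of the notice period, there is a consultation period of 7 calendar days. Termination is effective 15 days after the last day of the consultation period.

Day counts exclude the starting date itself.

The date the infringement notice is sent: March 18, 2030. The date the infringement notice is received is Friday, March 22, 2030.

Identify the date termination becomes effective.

July 16, 2030

Adding 78 calendar days to March 18, 2030 gives June 4, 2030, which is the last day of the cure period.
The last day of the notice period: June 4, 2030 + 20 days = June 24, 2030.
The last day of the consultation period: June 24, 2030 + 7 days = July 1, 2030.
Adding 15 calendar days to July 1, 2030 gives July 16, 2030, which is the date termination becomes effective.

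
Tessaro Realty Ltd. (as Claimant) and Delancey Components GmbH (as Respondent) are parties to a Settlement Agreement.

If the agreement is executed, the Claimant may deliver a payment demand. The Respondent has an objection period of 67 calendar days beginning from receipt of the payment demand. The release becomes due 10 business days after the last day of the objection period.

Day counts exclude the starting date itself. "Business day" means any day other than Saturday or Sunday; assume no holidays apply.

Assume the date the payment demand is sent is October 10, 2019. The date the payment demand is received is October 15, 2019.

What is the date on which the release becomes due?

January 3, 2020

The last day of the objection period: 67 calendar days after October 15, 2019 is December 21, 2019.
From Saturday, December 21, 2019, 10 business days (Dec 23, Dec 24, Dec 25, Dec 26, Dec 27, Dec 30, Dec 31, Jan 1, Jan 2, Jan 3, skipping weekends) brings us to Friday, January 3, 2020, which is the date on which the release becomes due.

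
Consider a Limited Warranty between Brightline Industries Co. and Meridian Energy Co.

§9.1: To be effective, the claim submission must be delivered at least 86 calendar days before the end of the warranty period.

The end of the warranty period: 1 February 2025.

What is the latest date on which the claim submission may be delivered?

1 February 2025 minus 86 days is 7 November 2024.

7 November 2024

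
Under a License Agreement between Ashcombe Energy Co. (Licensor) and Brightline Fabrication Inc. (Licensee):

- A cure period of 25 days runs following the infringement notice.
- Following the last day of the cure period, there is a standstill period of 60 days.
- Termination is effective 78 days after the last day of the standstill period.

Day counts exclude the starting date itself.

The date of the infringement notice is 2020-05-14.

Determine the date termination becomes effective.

Adding 25 calendar days to 2020-05-14 gives 2020-06-08, which is the last day of the cure period.
The last day of the standstill period: 60 calendar days after 2020-06-08 is 2020-08-07.
The date termination becomes effective: 78 calendar days after 2020-08-07 is 2020-10-24.

2020-10-24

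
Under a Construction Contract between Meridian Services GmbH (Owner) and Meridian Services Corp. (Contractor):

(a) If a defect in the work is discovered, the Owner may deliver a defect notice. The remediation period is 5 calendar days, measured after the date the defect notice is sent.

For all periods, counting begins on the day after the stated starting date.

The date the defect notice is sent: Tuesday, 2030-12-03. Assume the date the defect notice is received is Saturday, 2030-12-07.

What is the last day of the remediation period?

2030-12-08

The last day of the remediation period: 2030-12-03 + 5 days = 2030-12-08.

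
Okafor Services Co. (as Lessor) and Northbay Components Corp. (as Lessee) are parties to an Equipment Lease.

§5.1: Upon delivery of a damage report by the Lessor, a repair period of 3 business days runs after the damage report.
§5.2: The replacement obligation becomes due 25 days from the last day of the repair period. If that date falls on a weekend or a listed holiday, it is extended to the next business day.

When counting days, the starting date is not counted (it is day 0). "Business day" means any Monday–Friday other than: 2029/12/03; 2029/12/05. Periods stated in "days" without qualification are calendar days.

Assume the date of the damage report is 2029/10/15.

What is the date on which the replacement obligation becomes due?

2029/11/12

The last day of the repair period: counting 3 business days from Monday, 2029/10/15 (Oct 16, Oct 17, Oct 18, skipping weekends) reaches Thursday, 2029/10/18.
Adding 25 calendar days to 2029/10/18 gives 2029/11/12, which is the date on which the replacement obligation becomes due. 2029/11/12 is a Monday and is not a listed holiday, so no roll-forward applies.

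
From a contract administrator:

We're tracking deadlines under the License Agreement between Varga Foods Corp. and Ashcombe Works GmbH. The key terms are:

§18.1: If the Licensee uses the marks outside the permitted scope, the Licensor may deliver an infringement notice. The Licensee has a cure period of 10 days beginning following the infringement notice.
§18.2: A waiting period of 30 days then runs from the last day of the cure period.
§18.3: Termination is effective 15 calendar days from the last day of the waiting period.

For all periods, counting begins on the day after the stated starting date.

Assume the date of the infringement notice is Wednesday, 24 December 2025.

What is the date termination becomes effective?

The last day of the cure period: 10 calendar days after 24 December 2025 is 3 January 2026.
Adding 30 calendar days to 3 January 2026 gives 2 February 2026, which is the last day of the waiting period.
Adding 15 calendar days to 2 February 2026 gives 17 February 2026, which is the date termination becomes effective.

17 February 2026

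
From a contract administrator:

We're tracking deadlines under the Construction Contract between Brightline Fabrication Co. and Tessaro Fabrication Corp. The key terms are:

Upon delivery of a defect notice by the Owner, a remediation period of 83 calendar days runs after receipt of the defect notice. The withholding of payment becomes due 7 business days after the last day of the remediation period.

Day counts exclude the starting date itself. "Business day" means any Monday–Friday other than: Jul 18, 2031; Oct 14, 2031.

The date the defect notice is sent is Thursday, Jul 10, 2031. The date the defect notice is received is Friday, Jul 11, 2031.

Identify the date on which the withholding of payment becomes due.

The last day of the remediation period: 83 calendar days after Jul 11, 2031 is Oct 2, 2031.
From Thursday, Oct 2, 2031, 7 business days (Oct 3, Oct 6, Oct 7, Oct 8, Oct 9, Oct 10, Oct 13, skipping weekends) brings us to Monday, Oct 13, 2031, which is the date on which the withholding of payment becomes due.

Oct 13, 2031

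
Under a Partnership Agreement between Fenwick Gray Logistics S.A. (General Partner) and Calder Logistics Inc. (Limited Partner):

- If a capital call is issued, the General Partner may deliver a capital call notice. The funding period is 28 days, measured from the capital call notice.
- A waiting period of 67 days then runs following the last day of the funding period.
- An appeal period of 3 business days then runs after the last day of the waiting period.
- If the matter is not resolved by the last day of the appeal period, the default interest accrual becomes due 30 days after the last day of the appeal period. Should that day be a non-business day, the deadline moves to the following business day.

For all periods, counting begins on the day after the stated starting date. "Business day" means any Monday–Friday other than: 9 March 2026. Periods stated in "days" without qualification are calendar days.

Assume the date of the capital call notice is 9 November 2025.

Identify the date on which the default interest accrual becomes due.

The last day of the funding period: 28 calendar days after 9 November 2025 is 7 December 2025.
Adding 67 calendar days to 7 December 2025 gives 12 February 2026, which is the last day of the waiting period.
The last day of the appeal period: counting 3 business days from Thursday, 12 February 2026 (Feb 13, Feb 16, Feb 17, skipping weekends) reaches Tuesday, 17 February 2026.
Adding 30 calendar days to 17 February 2026 gives 19 March 2026, which is the date on which the default interest accrual becomes due. 19 March 2026 is a Thursday and is not a listed holiday, so no roll-forward applies.

19 March 2026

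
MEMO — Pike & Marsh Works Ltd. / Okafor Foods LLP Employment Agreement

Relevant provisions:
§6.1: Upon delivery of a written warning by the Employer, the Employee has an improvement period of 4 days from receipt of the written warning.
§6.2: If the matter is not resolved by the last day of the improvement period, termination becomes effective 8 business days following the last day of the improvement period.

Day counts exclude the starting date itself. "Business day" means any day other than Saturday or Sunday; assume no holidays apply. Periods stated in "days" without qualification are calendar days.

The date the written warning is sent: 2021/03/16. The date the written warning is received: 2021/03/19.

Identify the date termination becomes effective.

2021/04/02

The last day of the improvement period: 2021/03/19 + 4 days = 2021/03/23.
The date termination becomes effective: counting 8 business days from Tuesday, 2021/03/23 (Mar 24, Mar 25, Mar 26, Mar 29, Mar 30, Mar 31, Apr 1, Apr 2, skipping weekends) reaches Friday, 2021/04/02.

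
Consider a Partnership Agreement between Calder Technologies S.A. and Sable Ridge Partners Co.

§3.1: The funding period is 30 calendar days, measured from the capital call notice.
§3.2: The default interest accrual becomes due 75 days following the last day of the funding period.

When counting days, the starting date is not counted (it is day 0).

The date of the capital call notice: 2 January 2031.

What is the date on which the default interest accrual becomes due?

Adding 30 calendar days to 2 January 2031 gives 1 February 2031, which is the last day of the funding period.
The date on which the default interest accrual becomes due: 1 February 2031 + 75 days = 17 April 2031.

17 April 2031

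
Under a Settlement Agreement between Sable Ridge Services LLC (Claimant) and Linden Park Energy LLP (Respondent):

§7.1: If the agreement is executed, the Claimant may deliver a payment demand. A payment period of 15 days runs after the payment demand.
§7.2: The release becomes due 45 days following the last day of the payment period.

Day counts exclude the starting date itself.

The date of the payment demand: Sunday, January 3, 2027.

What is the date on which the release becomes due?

Adding 15 calendar days to January 3, 2027 gives January 18, 2027, which is the last day of the payment period.
The date on which the release becomes due: January 18, 2027 + 45 days = March 4, 2027.

March 4, 2027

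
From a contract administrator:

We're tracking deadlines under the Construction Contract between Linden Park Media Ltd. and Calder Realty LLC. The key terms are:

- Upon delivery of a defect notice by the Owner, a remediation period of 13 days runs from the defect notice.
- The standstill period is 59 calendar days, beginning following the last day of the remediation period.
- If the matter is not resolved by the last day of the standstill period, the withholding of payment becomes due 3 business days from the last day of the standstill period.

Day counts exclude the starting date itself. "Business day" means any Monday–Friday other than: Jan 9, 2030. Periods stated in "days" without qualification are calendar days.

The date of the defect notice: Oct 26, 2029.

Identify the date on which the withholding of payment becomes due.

Jan 10, 2030

The last day of the remediation period: 13 calendar days after Oct 26, 2029 is Nov 8, 2029.
Adding 59 calendar days to Nov 8, 2029 gives Jan 6, 2030, which is the last day of the standstill period.
The date on which the withholding of payment becomes due: counting 3 business days from Sunday, Jan 6, 2030 (Jan 7, Jan 8, Jan 10, skipping weekends and the listed holiday on Jan 9) reaches Thursday, Jan 10, 2030.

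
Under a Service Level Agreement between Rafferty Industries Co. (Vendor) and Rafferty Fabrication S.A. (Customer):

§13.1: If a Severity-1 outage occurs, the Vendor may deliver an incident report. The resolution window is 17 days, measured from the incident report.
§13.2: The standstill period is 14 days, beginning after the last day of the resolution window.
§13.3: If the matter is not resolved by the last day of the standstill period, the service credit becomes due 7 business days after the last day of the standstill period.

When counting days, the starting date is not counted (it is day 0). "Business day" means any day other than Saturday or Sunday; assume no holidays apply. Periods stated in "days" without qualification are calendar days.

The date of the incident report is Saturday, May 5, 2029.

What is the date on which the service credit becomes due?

The last day of the resolution window: May 5, 2029 + 17 days = May 22, 2029.
The last day of the standstill period: May 22, 2029 + 14 days = June 5, 2029.
The date on which the service credit becomes due: 7 business days after Tuesday, June 5, 2029, skipping weekends — Jun 6, Jun 7, Jun 8, Jun 11, Jun 12, Jun 13, Jun 14 — lands on Thursday, June 14, 2029.

June 14, 2029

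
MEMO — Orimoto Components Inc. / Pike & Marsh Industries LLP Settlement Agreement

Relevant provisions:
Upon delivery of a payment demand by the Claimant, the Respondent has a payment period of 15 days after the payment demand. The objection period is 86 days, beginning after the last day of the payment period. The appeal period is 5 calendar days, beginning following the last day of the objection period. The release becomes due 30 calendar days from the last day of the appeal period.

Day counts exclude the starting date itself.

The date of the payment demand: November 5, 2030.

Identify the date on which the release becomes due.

Adding 15 calendar days to November 5, 2030 gives November 20, 2030, which is the last day of the payment period.
The last day of the objection period: 86 calendar days after November 20, 2030 is February 14, 2031.
Adding 5 calendar days to February 14, 2031 gives February 19, 2031, which is the last day of the appeal period.
The date on which the release becomes due: February 19, 2031 + 30 days = March 21, 2031.

March 21, 2031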